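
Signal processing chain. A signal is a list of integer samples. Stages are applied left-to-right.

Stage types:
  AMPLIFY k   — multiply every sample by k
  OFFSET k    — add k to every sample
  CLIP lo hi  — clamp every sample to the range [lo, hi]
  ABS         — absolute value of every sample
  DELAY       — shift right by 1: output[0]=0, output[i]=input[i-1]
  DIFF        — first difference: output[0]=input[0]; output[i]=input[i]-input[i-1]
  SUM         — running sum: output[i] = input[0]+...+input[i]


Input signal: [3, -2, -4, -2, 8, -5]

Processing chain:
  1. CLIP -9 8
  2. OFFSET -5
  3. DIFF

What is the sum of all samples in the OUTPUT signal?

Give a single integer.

Input: [3, -2, -4, -2, 8, -5]
Stage 1 (CLIP -9 8): clip(3,-9,8)=3, clip(-2,-9,8)=-2, clip(-4,-9,8)=-4, clip(-2,-9,8)=-2, clip(8,-9,8)=8, clip(-5,-9,8)=-5 -> [3, -2, -4, -2, 8, -5]
Stage 2 (OFFSET -5): 3+-5=-2, -2+-5=-7, -4+-5=-9, -2+-5=-7, 8+-5=3, -5+-5=-10 -> [-2, -7, -9, -7, 3, -10]
Stage 3 (DIFF): s[0]=-2, -7--2=-5, -9--7=-2, -7--9=2, 3--7=10, -10-3=-13 -> [-2, -5, -2, 2, 10, -13]
Output sum: -10

Answer: -10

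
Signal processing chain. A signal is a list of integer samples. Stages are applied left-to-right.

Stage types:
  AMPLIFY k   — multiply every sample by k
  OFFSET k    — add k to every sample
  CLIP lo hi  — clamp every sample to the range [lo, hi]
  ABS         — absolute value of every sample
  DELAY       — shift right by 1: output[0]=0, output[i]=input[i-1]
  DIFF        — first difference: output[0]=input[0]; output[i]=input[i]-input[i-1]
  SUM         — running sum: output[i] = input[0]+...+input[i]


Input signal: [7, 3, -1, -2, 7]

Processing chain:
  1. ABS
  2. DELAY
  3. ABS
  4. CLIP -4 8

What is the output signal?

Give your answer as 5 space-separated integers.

Input: [7, 3, -1, -2, 7]
Stage 1 (ABS): |7|=7, |3|=3, |-1|=1, |-2|=2, |7|=7 -> [7, 3, 1, 2, 7]
Stage 2 (DELAY): [0, 7, 3, 1, 2] = [0, 7, 3, 1, 2] -> [0, 7, 3, 1, 2]
Stage 3 (ABS): |0|=0, |7|=7, |3|=3, |1|=1, |2|=2 -> [0, 7, 3, 1, 2]
Stage 4 (CLIP -4 8): clip(0,-4,8)=0, clip(7,-4,8)=7, clip(3,-4,8)=3, clip(1,-4,8)=1, clip(2,-4,8)=2 -> [0, 7, 3, 1, 2]

Answer: 0 7 3 1 2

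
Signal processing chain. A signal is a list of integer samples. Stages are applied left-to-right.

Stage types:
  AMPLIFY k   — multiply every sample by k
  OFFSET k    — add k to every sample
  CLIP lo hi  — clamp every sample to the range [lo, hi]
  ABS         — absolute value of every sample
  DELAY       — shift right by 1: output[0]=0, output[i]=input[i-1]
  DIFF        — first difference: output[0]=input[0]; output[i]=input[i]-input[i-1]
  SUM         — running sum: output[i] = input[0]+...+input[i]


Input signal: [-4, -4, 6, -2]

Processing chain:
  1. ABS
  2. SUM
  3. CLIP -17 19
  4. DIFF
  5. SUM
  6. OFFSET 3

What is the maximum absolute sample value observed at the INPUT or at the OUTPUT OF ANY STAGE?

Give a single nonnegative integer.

Input: [-4, -4, 6, -2] (max |s|=6)
Stage 1 (ABS): |-4|=4, |-4|=4, |6|=6, |-2|=2 -> [4, 4, 6, 2] (max |s|=6)
Stage 2 (SUM): sum[0..0]=4, sum[0..1]=8, sum[0..2]=14, sum[0..3]=16 -> [4, 8, 14, 16] (max |s|=16)
Stage 3 (CLIP -17 19): clip(4,-17,19)=4, clip(8,-17,19)=8, clip(14,-17,19)=14, clip(16,-17,19)=16 -> [4, 8, 14, 16] (max |s|=16)
Stage 4 (DIFF): s[0]=4, 8-4=4, 14-8=6, 16-14=2 -> [4, 4, 6, 2] (max |s|=6)
Stage 5 (SUM): sum[0..0]=4, sum[0..1]=8, sum[0..2]=14, sum[0..3]=16 -> [4, 8, 14, 16] (max |s|=16)
Stage 6 (OFFSET 3): 4+3=7, 8+3=11, 14+3=17, 16+3=19 -> [7, 11, 17, 19] (max |s|=19)
Overall max amplitude: 19

Answer: 19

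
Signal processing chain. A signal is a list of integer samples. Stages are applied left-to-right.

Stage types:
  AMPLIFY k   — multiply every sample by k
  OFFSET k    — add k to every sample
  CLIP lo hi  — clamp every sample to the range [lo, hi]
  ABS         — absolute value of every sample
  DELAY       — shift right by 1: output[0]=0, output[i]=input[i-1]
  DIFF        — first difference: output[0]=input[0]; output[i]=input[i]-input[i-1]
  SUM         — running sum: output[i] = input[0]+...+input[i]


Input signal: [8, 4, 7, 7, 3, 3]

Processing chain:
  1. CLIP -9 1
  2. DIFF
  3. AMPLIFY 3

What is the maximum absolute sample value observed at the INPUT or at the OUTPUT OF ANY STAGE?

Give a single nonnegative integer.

Answer: 8

Derivation:
Input: [8, 4, 7, 7, 3, 3] (max |s|=8)
Stage 1 (CLIP -9 1): clip(8,-9,1)=1, clip(4,-9,1)=1, clip(7,-9,1)=1, clip(7,-9,1)=1, clip(3,-9,1)=1, clip(3,-9,1)=1 -> [1, 1, 1, 1, 1, 1] (max |s|=1)
Stage 2 (DIFF): s[0]=1, 1-1=0, 1-1=0, 1-1=0, 1-1=0, 1-1=0 -> [1, 0, 0, 0, 0, 0] (max |s|=1)
Stage 3 (AMPLIFY 3): 1*3=3, 0*3=0, 0*3=0, 0*3=0, 0*3=0, 0*3=0 -> [3, 0, 0, 0, 0, 0] (max |s|=3)
Overall max amplitude: 8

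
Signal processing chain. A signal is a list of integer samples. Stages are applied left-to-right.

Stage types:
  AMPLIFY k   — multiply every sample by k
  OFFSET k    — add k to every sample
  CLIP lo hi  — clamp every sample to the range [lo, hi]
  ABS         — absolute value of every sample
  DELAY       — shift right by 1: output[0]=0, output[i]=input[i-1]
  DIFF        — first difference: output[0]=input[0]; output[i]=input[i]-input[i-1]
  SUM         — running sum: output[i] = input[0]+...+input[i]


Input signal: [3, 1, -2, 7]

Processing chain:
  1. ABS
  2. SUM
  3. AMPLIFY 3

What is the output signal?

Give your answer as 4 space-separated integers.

Answer: 9 12 18 39

Derivation:
Input: [3, 1, -2, 7]
Stage 1 (ABS): |3|=3, |1|=1, |-2|=2, |7|=7 -> [3, 1, 2, 7]
Stage 2 (SUM): sum[0..0]=3, sum[0..1]=4, sum[0..2]=6, sum[0..3]=13 -> [3, 4, 6, 13]
Stage 3 (AMPLIFY 3): 3*3=9, 4*3=12, 6*3=18, 13*3=39 -> [9, 12, 18, 39]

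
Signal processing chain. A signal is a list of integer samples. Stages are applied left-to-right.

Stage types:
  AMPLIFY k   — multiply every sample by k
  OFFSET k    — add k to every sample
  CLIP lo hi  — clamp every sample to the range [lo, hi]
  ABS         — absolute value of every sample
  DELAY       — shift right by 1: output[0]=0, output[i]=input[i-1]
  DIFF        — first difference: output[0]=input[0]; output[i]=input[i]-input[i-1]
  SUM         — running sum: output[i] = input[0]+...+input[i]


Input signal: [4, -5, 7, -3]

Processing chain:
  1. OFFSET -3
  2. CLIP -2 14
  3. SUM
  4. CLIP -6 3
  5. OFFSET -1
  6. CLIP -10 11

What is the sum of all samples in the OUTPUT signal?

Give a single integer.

Input: [4, -5, 7, -3]
Stage 1 (OFFSET -3): 4+-3=1, -5+-3=-8, 7+-3=4, -3+-3=-6 -> [1, -8, 4, -6]
Stage 2 (CLIP -2 14): clip(1,-2,14)=1, clip(-8,-2,14)=-2, clip(4,-2,14)=4, clip(-6,-2,14)=-2 -> [1, -2, 4, -2]
Stage 3 (SUM): sum[0..0]=1, sum[0..1]=-1, sum[0..2]=3, sum[0..3]=1 -> [1, -1, 3, 1]
Stage 4 (CLIP -6 3): clip(1,-6,3)=1, clip(-1,-6,3)=-1, clip(3,-6,3)=3, clip(1,-6,3)=1 -> [1, -1, 3, 1]
Stage 5 (OFFSET -1): 1+-1=0, -1+-1=-2, 3+-1=2, 1+-1=0 -> [0, -2, 2, 0]
Stage 6 (CLIP -10 11): clip(0,-10,11)=0, clip(-2,-10,11)=-2, clip(2,-10,11)=2, clip(0,-10,11)=0 -> [0, -2, 2, 0]
Output sum: 0

Answer: 0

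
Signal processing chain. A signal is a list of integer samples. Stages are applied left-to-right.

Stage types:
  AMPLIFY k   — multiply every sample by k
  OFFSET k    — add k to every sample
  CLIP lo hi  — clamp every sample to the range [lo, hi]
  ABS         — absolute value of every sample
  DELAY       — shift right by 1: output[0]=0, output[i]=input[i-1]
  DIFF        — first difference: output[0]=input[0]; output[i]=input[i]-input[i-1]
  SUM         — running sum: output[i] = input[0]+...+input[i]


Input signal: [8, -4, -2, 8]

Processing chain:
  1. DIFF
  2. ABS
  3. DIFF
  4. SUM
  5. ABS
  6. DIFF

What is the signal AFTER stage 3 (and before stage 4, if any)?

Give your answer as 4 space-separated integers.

Answer: 8 4 -10 8

Derivation:
Input: [8, -4, -2, 8]
Stage 1 (DIFF): s[0]=8, -4-8=-12, -2--4=2, 8--2=10 -> [8, -12, 2, 10]
Stage 2 (ABS): |8|=8, |-12|=12, |2|=2, |10|=10 -> [8, 12, 2, 10]
Stage 3 (DIFF): s[0]=8, 12-8=4, 2-12=-10, 10-2=8 -> [8, 4, -10, 8]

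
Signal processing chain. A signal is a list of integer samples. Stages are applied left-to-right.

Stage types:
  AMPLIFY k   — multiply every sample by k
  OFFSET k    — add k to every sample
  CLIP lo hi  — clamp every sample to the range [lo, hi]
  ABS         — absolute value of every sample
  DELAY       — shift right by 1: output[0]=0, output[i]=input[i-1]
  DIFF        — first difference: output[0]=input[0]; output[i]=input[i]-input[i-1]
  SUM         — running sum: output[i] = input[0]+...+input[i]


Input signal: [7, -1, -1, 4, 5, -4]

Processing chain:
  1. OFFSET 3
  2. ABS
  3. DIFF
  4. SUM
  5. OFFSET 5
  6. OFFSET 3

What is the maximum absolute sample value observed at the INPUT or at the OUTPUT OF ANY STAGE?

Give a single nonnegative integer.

Input: [7, -1, -1, 4, 5, -4] (max |s|=7)
Stage 1 (OFFSET 3): 7+3=10, -1+3=2, -1+3=2, 4+3=7, 5+3=8, -4+3=-1 -> [10, 2, 2, 7, 8, -1] (max |s|=10)
Stage 2 (ABS): |10|=10, |2|=2, |2|=2, |7|=7, |8|=8, |-1|=1 -> [10, 2, 2, 7, 8, 1] (max |s|=10)
Stage 3 (DIFF): s[0]=10, 2-10=-8, 2-2=0, 7-2=5, 8-7=1, 1-8=-7 -> [10, -8, 0, 5, 1, -7] (max |s|=10)
Stage 4 (SUM): sum[0..0]=10, sum[0..1]=2, sum[0..2]=2, sum[0..3]=7, sum[0..4]=8, sum[0..5]=1 -> [10, 2, 2, 7, 8, 1] (max |s|=10)
Stage 5 (OFFSET 5): 10+5=15, 2+5=7, 2+5=7, 7+5=12, 8+5=13, 1+5=6 -> [15, 7, 7, 12, 13, 6] (max |s|=15)
Stage 6 (OFFSET 3): 15+3=18, 7+3=10, 7+3=10, 12+3=15, 13+3=16, 6+3=9 -> [18, 10, 10, 15, 16, 9] (max |s|=18)
Overall max amplitude: 18

Answer: 18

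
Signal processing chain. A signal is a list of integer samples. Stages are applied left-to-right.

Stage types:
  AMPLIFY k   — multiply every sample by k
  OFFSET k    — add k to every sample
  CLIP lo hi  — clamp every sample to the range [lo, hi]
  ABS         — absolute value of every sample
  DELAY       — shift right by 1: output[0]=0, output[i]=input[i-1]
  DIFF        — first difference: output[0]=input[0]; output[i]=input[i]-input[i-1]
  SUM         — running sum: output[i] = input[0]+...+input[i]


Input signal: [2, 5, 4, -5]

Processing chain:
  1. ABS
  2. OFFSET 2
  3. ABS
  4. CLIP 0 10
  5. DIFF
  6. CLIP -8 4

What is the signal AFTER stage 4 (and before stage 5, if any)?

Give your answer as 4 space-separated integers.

Input: [2, 5, 4, -5]
Stage 1 (ABS): |2|=2, |5|=5, |4|=4, |-5|=5 -> [2, 5, 4, 5]
Stage 2 (OFFSET 2): 2+2=4, 5+2=7, 4+2=6, 5+2=7 -> [4, 7, 6, 7]
Stage 3 (ABS): |4|=4, |7|=7, |6|=6, |7|=7 -> [4, 7, 6, 7]
Stage 4 (CLIP 0 10): clip(4,0,10)=4, clip(7,0,10)=7, clip(6,0,10)=6, clip(7,0,10)=7 -> [4, 7, 6, 7]

Answer: 4 7 6 7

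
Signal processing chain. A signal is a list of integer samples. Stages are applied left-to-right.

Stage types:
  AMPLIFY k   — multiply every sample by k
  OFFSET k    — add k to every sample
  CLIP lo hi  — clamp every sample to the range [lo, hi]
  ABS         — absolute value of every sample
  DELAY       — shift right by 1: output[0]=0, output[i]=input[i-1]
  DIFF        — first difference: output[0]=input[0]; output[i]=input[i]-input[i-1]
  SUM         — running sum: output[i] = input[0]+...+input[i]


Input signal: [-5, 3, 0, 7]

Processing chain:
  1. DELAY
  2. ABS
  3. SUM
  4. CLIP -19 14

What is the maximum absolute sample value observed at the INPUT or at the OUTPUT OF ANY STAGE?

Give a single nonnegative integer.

Input: [-5, 3, 0, 7] (max |s|=7)
Stage 1 (DELAY): [0, -5, 3, 0] = [0, -5, 3, 0] -> [0, -5, 3, 0] (max |s|=5)
Stage 2 (ABS): |0|=0, |-5|=5, |3|=3, |0|=0 -> [0, 5, 3, 0] (max |s|=5)
Stage 3 (SUM): sum[0..0]=0, sum[0..1]=5, sum[0..2]=8, sum[0..3]=8 -> [0, 5, 8, 8] (max |s|=8)
Stage 4 (CLIP -19 14): clip(0,-19,14)=0, clip(5,-19,14)=5, clip(8,-19,14)=8, clip(8,-19,14)=8 -> [0, 5, 8, 8] (max |s|=8)
Overall max amplitude: 8

Answer: 8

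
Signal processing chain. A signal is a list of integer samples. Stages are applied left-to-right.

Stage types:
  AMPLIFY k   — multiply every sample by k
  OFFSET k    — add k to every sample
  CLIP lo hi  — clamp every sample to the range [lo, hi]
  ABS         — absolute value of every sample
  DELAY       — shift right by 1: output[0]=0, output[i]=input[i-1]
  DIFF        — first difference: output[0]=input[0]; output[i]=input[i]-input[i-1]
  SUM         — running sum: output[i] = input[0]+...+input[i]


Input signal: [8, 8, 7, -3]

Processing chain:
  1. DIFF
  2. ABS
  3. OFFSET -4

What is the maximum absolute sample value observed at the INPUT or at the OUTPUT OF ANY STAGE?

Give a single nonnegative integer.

Input: [8, 8, 7, -3] (max |s|=8)
Stage 1 (DIFF): s[0]=8, 8-8=0, 7-8=-1, -3-7=-10 -> [8, 0, -1, -10] (max |s|=10)
Stage 2 (ABS): |8|=8, |0|=0, |-1|=1, |-10|=10 -> [8, 0, 1, 10] (max |s|=10)
Stage 3 (OFFSET -4): 8+-4=4, 0+-4=-4, 1+-4=-3, 10+-4=6 -> [4, -4, -3, 6] (max |s|=6)
Overall max amplitude: 10

Answer: 10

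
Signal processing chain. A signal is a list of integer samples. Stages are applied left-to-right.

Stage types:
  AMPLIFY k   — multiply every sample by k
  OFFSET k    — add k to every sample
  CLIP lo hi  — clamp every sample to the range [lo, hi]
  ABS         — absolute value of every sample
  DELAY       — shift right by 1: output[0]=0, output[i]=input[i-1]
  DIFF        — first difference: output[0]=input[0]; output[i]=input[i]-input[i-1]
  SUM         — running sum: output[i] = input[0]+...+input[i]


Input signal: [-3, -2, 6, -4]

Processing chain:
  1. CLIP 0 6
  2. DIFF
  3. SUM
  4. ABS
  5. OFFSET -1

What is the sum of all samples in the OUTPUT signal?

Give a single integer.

Input: [-3, -2, 6, -4]
Stage 1 (CLIP 0 6): clip(-3,0,6)=0, clip(-2,0,6)=0, clip(6,0,6)=6, clip(-4,0,6)=0 -> [0, 0, 6, 0]
Stage 2 (DIFF): s[0]=0, 0-0=0, 6-0=6, 0-6=-6 -> [0, 0, 6, -6]
Stage 3 (SUM): sum[0..0]=0, sum[0..1]=0, sum[0..2]=6, sum[0..3]=0 -> [0, 0, 6, 0]
Stage 4 (ABS): |0|=0, |0|=0, |6|=6, |0|=0 -> [0, 0, 6, 0]
Stage 5 (OFFSET -1): 0+-1=-1, 0+-1=-1, 6+-1=5, 0+-1=-1 -> [-1, -1, 5, -1]
Output sum: 2

Answer: 2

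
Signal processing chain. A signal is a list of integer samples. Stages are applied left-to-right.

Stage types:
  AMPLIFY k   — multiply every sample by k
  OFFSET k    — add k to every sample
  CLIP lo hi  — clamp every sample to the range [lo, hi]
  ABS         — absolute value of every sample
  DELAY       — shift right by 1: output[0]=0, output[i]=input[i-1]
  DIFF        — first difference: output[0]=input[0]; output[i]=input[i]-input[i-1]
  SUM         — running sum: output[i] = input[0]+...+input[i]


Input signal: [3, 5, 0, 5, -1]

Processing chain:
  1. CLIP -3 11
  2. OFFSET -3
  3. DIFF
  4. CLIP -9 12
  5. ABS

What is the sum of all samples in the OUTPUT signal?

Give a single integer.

Input: [3, 5, 0, 5, -1]
Stage 1 (CLIP -3 11): clip(3,-3,11)=3, clip(5,-3,11)=5, clip(0,-3,11)=0, clip(5,-3,11)=5, clip(-1,-3,11)=-1 -> [3, 5, 0, 5, -1]
Stage 2 (OFFSET -3): 3+-3=0, 5+-3=2, 0+-3=-3, 5+-3=2, -1+-3=-4 -> [0, 2, -3, 2, -4]
Stage 3 (DIFF): s[0]=0, 2-0=2, -3-2=-5, 2--3=5, -4-2=-6 -> [0, 2, -5, 5, -6]
Stage 4 (CLIP -9 12): clip(0,-9,12)=0, clip(2,-9,12)=2, clip(-5,-9,12)=-5, clip(5,-9,12)=5, clip(-6,-9,12)=-6 -> [0, 2, -5, 5, -6]
Stage 5 (ABS): |0|=0, |2|=2, |-5|=5, |5|=5, |-6|=6 -> [0, 2, 5, 5, 6]
Output sum: 18

Answer: 18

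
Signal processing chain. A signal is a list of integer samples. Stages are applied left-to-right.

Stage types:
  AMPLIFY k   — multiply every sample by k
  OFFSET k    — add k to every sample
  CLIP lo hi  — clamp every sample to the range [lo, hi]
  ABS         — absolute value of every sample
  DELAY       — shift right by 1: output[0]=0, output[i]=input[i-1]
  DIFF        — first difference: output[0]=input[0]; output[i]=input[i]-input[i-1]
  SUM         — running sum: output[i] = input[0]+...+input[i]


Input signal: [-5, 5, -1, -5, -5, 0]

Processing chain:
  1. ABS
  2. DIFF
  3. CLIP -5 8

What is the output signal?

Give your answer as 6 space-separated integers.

Answer: 5 0 -4 4 0 -5

Derivation:
Input: [-5, 5, -1, -5, -5, 0]
Stage 1 (ABS): |-5|=5, |5|=5, |-1|=1, |-5|=5, |-5|=5, |0|=0 -> [5, 5, 1, 5, 5, 0]
Stage 2 (DIFF): s[0]=5, 5-5=0, 1-5=-4, 5-1=4, 5-5=0, 0-5=-5 -> [5, 0, -4, 4, 0, -5]
Stage 3 (CLIP -5 8): clip(5,-5,8)=5, clip(0,-5,8)=0, clip(-4,-5,8)=-4, clip(4,-5,8)=4, clip(0,-5,8)=0, clip(-5,-5,8)=-5 -> [5, 0, -4, 4, 0, -5]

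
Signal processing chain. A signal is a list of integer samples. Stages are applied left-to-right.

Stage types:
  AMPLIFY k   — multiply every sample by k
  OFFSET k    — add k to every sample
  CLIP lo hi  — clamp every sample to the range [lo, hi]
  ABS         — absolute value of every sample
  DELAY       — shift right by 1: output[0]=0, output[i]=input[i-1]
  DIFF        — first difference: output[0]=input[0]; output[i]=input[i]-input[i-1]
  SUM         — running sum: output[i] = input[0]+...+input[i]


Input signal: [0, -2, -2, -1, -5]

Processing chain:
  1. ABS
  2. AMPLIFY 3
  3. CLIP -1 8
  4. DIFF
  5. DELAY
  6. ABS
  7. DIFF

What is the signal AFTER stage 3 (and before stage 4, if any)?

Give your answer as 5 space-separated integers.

Input: [0, -2, -2, -1, -5]
Stage 1 (ABS): |0|=0, |-2|=2, |-2|=2, |-1|=1, |-5|=5 -> [0, 2, 2, 1, 5]
Stage 2 (AMPLIFY 3): 0*3=0, 2*3=6, 2*3=6, 1*3=3, 5*3=15 -> [0, 6, 6, 3, 15]
Stage 3 (CLIP -1 8): clip(0,-1,8)=0, clip(6,-1,8)=6, clip(6,-1,8)=6, clip(3,-1,8)=3, clip(15,-1,8)=8 -> [0, 6, 6, 3, 8]

Answer: 0 6 6 3 8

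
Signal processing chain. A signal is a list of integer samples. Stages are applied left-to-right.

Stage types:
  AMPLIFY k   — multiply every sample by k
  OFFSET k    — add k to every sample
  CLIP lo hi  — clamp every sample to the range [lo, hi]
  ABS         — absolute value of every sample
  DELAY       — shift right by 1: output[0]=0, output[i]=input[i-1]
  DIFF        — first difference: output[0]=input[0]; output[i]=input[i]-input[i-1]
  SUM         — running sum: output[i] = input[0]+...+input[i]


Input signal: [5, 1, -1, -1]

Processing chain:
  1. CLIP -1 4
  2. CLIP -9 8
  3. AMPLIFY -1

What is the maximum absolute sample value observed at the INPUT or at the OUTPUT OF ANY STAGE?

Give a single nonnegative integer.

Input: [5, 1, -1, -1] (max |s|=5)
Stage 1 (CLIP -1 4): clip(5,-1,4)=4, clip(1,-1,4)=1, clip(-1,-1,4)=-1, clip(-1,-1,4)=-1 -> [4, 1, -1, -1] (max |s|=4)
Stage 2 (CLIP -9 8): clip(4,-9,8)=4, clip(1,-9,8)=1, clip(-1,-9,8)=-1, clip(-1,-9,8)=-1 -> [4, 1, -1, -1] (max |s|=4)
Stage 3 (AMPLIFY -1): 4*-1=-4, 1*-1=-1, -1*-1=1, -1*-1=1 -> [-4, -1, 1, 1] (max |s|=4)
Overall max amplitude: 5

Answer: 5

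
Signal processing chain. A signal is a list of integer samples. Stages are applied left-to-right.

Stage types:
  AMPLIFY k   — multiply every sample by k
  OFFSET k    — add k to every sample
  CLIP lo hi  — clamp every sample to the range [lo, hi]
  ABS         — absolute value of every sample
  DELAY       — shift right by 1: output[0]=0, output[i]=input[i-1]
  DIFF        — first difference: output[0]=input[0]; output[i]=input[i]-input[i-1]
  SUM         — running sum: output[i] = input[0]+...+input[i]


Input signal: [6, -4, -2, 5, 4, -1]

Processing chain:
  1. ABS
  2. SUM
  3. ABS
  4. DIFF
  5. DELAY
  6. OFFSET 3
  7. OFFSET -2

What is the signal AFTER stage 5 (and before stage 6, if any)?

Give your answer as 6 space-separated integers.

Answer: 0 6 4 2 5 4

Derivation:
Input: [6, -4, -2, 5, 4, -1]
Stage 1 (ABS): |6|=6, |-4|=4, |-2|=2, |5|=5, |4|=4, |-1|=1 -> [6, 4, 2, 5, 4, 1]
Stage 2 (SUM): sum[0..0]=6, sum[0..1]=10, sum[0..2]=12, sum[0..3]=17, sum[0..4]=21, sum[0..5]=22 -> [6, 10, 12, 17, 21, 22]
Stage 3 (ABS): |6|=6, |10|=10, |12|=12, |17|=17, |21|=21, |22|=22 -> [6, 10, 12, 17, 21, 22]
Stage 4 (DIFF): s[0]=6, 10-6=4, 12-10=2, 17-12=5, 21-17=4, 22-21=1 -> [6, 4, 2, 5, 4, 1]
Stage 5 (DELAY): [0, 6, 4, 2, 5, 4] = [0, 6, 4, 2, 5, 4] -> [0, 6, 4, 2, 5, 4]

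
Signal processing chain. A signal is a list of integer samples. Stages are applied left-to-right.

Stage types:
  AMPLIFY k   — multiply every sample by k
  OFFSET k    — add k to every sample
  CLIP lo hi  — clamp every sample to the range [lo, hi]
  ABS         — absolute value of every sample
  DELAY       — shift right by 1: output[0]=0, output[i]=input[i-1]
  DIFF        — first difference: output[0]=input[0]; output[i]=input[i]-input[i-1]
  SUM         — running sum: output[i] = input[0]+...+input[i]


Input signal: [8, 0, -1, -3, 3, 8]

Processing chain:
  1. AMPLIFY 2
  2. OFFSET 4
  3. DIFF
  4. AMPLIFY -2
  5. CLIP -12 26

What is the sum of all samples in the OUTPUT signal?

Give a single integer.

Answer: 2

Derivation:
Input: [8, 0, -1, -3, 3, 8]
Stage 1 (AMPLIFY 2): 8*2=16, 0*2=0, -1*2=-2, -3*2=-6, 3*2=6, 8*2=16 -> [16, 0, -2, -6, 6, 16]
Stage 2 (OFFSET 4): 16+4=20, 0+4=4, -2+4=2, -6+4=-2, 6+4=10, 16+4=20 -> [20, 4, 2, -2, 10, 20]
Stage 3 (DIFF): s[0]=20, 4-20=-16, 2-4=-2, -2-2=-4, 10--2=12, 20-10=10 -> [20, -16, -2, -4, 12, 10]
Stage 4 (AMPLIFY -2): 20*-2=-40, -16*-2=32, -2*-2=4, -4*-2=8, 12*-2=-24, 10*-2=-20 -> [-40, 32, 4, 8, -24, -20]
Stage 5 (CLIP -12 26): clip(-40,-12,26)=-12, clip(32,-12,26)=26, clip(4,-12,26)=4, clip(8,-12,26)=8, clip(-24,-12,26)=-12, clip(-20,-12,26)=-12 -> [-12, 26, 4, 8, -12, -12]
Output sum: 2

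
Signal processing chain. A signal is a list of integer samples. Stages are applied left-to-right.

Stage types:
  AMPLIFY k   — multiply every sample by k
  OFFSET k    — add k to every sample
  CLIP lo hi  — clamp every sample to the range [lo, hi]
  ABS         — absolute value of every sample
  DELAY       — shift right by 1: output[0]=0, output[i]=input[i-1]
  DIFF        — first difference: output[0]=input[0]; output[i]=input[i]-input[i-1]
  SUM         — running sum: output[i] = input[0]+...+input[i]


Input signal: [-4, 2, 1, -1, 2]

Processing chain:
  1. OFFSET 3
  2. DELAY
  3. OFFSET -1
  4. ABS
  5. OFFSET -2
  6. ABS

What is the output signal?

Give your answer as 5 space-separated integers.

Answer: 1 0 2 1 1

Derivation:
Input: [-4, 2, 1, -1, 2]
Stage 1 (OFFSET 3): -4+3=-1, 2+3=5, 1+3=4, -1+3=2, 2+3=5 -> [-1, 5, 4, 2, 5]
Stage 2 (DELAY): [0, -1, 5, 4, 2] = [0, -1, 5, 4, 2] -> [0, -1, 5, 4, 2]
Stage 3 (OFFSET -1): 0+-1=-1, -1+-1=-2, 5+-1=4, 4+-1=3, 2+-1=1 -> [-1, -2, 4, 3, 1]
Stage 4 (ABS): |-1|=1, |-2|=2, |4|=4, |3|=3, |1|=1 -> [1, 2, 4, 3, 1]
Stage 5 (OFFSET -2): 1+-2=-1, 2+-2=0, 4+-2=2, 3+-2=1, 1+-2=-1 -> [-1, 0, 2, 1, -1]
Stage 6 (ABS): |-1|=1, |0|=0, |2|=2, |1|=1, |-1|=1 -> [1, 0, 2, 1, 1]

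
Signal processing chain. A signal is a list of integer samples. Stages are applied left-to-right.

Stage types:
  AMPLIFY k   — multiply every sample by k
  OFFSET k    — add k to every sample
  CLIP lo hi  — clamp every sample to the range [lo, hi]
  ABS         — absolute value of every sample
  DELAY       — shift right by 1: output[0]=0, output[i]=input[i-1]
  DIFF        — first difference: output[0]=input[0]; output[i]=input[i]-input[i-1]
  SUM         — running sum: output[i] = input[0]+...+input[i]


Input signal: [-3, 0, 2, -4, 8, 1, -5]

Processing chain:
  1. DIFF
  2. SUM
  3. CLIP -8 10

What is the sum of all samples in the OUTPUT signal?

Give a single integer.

Answer: -1

Derivation:
Input: [-3, 0, 2, -4, 8, 1, -5]
Stage 1 (DIFF): s[0]=-3, 0--3=3, 2-0=2, -4-2=-6, 8--4=12, 1-8=-7, -5-1=-6 -> [-3, 3, 2, -6, 12, -7, -6]
Stage 2 (SUM): sum[0..0]=-3, sum[0..1]=0, sum[0..2]=2, sum[0..3]=-4, sum[0..4]=8, sum[0..5]=1, sum[0..6]=-5 -> [-3, 0, 2, -4, 8, 1, -5]
Stage 3 (CLIP -8 10): clip(-3,-8,10)=-3, clip(0,-8,10)=0, clip(2,-8,10)=2, clip(-4,-8,10)=-4, clip(8,-8,10)=8, clip(1,-8,10)=1, clip(-5,-8,10)=-5 -> [-3, 0, 2, -4, 8, 1, -5]
Output sum: -1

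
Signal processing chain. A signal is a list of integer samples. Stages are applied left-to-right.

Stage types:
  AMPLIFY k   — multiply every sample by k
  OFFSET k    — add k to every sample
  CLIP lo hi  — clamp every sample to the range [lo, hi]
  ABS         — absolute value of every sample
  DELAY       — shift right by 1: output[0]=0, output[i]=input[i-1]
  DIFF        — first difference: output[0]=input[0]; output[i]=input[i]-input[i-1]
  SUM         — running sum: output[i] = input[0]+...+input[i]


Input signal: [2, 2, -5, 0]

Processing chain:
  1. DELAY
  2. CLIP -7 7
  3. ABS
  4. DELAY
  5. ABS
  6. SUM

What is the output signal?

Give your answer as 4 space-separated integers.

Input: [2, 2, -5, 0]
Stage 1 (DELAY): [0, 2, 2, -5] = [0, 2, 2, -5] -> [0, 2, 2, -5]
Stage 2 (CLIP -7 7): clip(0,-7,7)=0, clip(2,-7,7)=2, clip(2,-7,7)=2, clip(-5,-7,7)=-5 -> [0, 2, 2, -5]
Stage 3 (ABS): |0|=0, |2|=2, |2|=2, |-5|=5 -> [0, 2, 2, 5]
Stage 4 (DELAY): [0, 0, 2, 2] = [0, 0, 2, 2] -> [0, 0, 2, 2]
Stage 5 (ABS): |0|=0, |0|=0, |2|=2, |2|=2 -> [0, 0, 2, 2]
Stage 6 (SUM): sum[0..0]=0, sum[0..1]=0, sum[0..2]=2, sum[0..3]=4 -> [0, 0, 2, 4]

Answer: 0 0 2 4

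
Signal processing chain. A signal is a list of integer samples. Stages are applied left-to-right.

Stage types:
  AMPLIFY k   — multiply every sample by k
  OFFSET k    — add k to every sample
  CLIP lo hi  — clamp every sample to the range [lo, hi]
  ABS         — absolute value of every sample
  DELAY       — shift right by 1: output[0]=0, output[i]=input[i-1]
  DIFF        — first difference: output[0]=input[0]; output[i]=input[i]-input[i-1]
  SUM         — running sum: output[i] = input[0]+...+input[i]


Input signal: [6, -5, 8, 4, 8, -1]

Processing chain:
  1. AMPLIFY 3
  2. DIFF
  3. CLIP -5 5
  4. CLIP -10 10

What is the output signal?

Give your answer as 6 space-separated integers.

Answer: 5 -5 5 -5 5 -5

Derivation:
Input: [6, -5, 8, 4, 8, -1]
Stage 1 (AMPLIFY 3): 6*3=18, -5*3=-15, 8*3=24, 4*3=12, 8*3=24, -1*3=-3 -> [18, -15, 24, 12, 24, -3]
Stage 2 (DIFF): s[0]=18, -15-18=-33, 24--15=39, 12-24=-12, 24-12=12, -3-24=-27 -> [18, -33, 39, -12, 12, -27]
Stage 3 (CLIP -5 5): clip(18,-5,5)=5, clip(-33,-5,5)=-5, clip(39,-5,5)=5, clip(-12,-5,5)=-5, clip(12,-5,5)=5, clip(-27,-5,5)=-5 -> [5, -5, 5, -5, 5, -5]
Stage 4 (CLIP -10 10): clip(5,-10,10)=5, clip(-5,-10,10)=-5, clip(5,-10,10)=5, clip(-5,-10,10)=-5, clip(5,-10,10)=5, clip(-5,-10,10)=-5 -> [5, -5, 5, -5, 5, -5]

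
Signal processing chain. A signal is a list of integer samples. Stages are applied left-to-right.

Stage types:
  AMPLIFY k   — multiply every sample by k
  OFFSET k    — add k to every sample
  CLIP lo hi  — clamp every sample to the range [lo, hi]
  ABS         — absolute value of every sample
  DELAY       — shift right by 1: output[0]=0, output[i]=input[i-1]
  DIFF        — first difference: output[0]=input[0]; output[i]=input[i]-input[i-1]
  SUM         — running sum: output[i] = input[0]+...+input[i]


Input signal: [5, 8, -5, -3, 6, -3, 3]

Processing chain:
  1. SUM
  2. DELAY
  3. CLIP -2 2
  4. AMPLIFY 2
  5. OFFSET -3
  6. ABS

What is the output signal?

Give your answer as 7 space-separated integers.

Answer: 3 1 1 1 1 1 1

Derivation:
Input: [5, 8, -5, -3, 6, -3, 3]
Stage 1 (SUM): sum[0..0]=5, sum[0..1]=13, sum[0..2]=8, sum[0..3]=5, sum[0..4]=11, sum[0..5]=8, sum[0..6]=11 -> [5, 13, 8, 5, 11, 8, 11]
Stage 2 (DELAY): [0, 5, 13, 8, 5, 11, 8] = [0, 5, 13, 8, 5, 11, 8] -> [0, 5, 13, 8, 5, 11, 8]
Stage 3 (CLIP -2 2): clip(0,-2,2)=0, clip(5,-2,2)=2, clip(13,-2,2)=2, clip(8,-2,2)=2, clip(5,-2,2)=2, clip(11,-2,2)=2, clip(8,-2,2)=2 -> [0, 2, 2, 2, 2, 2, 2]
Stage 4 (AMPLIFY 2): 0*2=0, 2*2=4, 2*2=4, 2*2=4, 2*2=4, 2*2=4, 2*2=4 -> [0, 4, 4, 4, 4, 4, 4]
Stage 5 (OFFSET -3): 0+-3=-3, 4+-3=1, 4+-3=1, 4+-3=1, 4+-3=1, 4+-3=1, 4+-3=1 -> [-3, 1, 1, 1, 1, 1, 1]
Stage 6 (ABS): |-3|=3, |1|=1, |1|=1, |1|=1, |1|=1, |1|=1, |1|=1 -> [3, 1, 1, 1, 1, 1, 1]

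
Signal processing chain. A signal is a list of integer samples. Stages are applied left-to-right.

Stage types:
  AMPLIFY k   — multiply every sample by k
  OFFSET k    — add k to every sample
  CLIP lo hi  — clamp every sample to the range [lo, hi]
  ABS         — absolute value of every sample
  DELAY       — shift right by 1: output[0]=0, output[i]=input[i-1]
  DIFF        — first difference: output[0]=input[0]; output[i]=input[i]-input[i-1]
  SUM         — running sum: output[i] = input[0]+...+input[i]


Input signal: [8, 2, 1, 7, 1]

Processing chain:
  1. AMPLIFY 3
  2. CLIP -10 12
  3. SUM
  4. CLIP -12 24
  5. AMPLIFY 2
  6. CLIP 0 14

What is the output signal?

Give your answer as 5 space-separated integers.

Input: [8, 2, 1, 7, 1]
Stage 1 (AMPLIFY 3): 8*3=24, 2*3=6, 1*3=3, 7*3=21, 1*3=3 -> [24, 6, 3, 21, 3]
Stage 2 (CLIP -10 12): clip(24,-10,12)=12, clip(6,-10,12)=6, clip(3,-10,12)=3, clip(21,-10,12)=12, clip(3,-10,12)=3 -> [12, 6, 3, 12, 3]
Stage 3 (SUM): sum[0..0]=12, sum[0..1]=18, sum[0..2]=21, sum[0..3]=33, sum[0..4]=36 -> [12, 18, 21, 33, 36]
Stage 4 (CLIP -12 24): clip(12,-12,24)=12, clip(18,-12,24)=18, clip(21,-12,24)=21, clip(33,-12,24)=24, clip(36,-12,24)=24 -> [12, 18, 21, 24, 24]
Stage 5 (AMPLIFY 2): 12*2=24, 18*2=36, 21*2=42, 24*2=48, 24*2=48 -> [24, 36, 42, 48, 48]
Stage 6 (CLIP 0 14): clip(24,0,14)=14, clip(36,0,14)=14, clip(42,0,14)=14, clip(48,0,14)=14, clip(48,0,14)=14 -> [14, 14, 14, 14, 14]

Answer: 14 14 14 14 14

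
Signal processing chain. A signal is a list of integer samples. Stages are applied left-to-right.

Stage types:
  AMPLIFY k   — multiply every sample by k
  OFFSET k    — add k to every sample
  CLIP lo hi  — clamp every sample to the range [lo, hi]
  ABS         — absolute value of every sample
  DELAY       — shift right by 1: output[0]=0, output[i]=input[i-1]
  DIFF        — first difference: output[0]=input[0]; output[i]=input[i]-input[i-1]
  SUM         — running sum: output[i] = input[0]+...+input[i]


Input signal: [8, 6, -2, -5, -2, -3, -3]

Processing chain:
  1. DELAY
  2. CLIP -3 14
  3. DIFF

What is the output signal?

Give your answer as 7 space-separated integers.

Input: [8, 6, -2, -5, -2, -3, -3]
Stage 1 (DELAY): [0, 8, 6, -2, -5, -2, -3] = [0, 8, 6, -2, -5, -2, -3] -> [0, 8, 6, -2, -5, -2, -3]
Stage 2 (CLIP -3 14): clip(0,-3,14)=0, clip(8,-3,14)=8, clip(6,-3,14)=6, clip(-2,-3,14)=-2, clip(-5,-3,14)=-3, clip(-2,-3,14)=-2, clip(-3,-3,14)=-3 -> [0, 8, 6, -2, -3, -2, -3]
Stage 3 (DIFF): s[0]=0, 8-0=8, 6-8=-2, -2-6=-8, -3--2=-1, -2--3=1, -3--2=-1 -> [0, 8, -2, -8, -1, 1, -1]

Answer: 0 8 -2 -8 -1 1 -1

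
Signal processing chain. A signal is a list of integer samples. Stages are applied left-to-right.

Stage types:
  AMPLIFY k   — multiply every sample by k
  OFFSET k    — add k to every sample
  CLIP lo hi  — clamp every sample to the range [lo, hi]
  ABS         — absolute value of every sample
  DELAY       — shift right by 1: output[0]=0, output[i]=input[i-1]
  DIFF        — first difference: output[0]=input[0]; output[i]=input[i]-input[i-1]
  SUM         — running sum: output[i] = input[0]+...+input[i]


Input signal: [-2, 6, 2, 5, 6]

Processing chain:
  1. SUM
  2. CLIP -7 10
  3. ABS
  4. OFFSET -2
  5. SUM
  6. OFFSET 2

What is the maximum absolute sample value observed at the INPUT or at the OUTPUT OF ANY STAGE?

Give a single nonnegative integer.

Answer: 24

Derivation:
Input: [-2, 6, 2, 5, 6] (max |s|=6)
Stage 1 (SUM): sum[0..0]=-2, sum[0..1]=4, sum[0..2]=6, sum[0..3]=11, sum[0..4]=17 -> [-2, 4, 6, 11, 17] (max |s|=17)
Stage 2 (CLIP -7 10): clip(-2,-7,10)=-2, clip(4,-7,10)=4, clip(6,-7,10)=6, clip(11,-7,10)=10, clip(17,-7,10)=10 -> [-2, 4, 6, 10, 10] (max |s|=10)
Stage 3 (ABS): |-2|=2, |4|=4, |6|=6, |10|=10, |10|=10 -> [2, 4, 6, 10, 10] (max |s|=10)
Stage 4 (OFFSET -2): 2+-2=0, 4+-2=2, 6+-2=4, 10+-2=8, 10+-2=8 -> [0, 2, 4, 8, 8] (max |s|=8)
Stage 5 (SUM): sum[0..0]=0, sum[0..1]=2, sum[0..2]=6, sum[0..3]=14, sum[0..4]=22 -> [0, 2, 6, 14, 22] (max |s|=22)
Stage 6 (OFFSET 2): 0+2=2, 2+2=4, 6+2=8, 14+2=16, 22+2=24 -> [2, 4, 8, 16, 24] (max |s|=24)
Overall max amplitude: 24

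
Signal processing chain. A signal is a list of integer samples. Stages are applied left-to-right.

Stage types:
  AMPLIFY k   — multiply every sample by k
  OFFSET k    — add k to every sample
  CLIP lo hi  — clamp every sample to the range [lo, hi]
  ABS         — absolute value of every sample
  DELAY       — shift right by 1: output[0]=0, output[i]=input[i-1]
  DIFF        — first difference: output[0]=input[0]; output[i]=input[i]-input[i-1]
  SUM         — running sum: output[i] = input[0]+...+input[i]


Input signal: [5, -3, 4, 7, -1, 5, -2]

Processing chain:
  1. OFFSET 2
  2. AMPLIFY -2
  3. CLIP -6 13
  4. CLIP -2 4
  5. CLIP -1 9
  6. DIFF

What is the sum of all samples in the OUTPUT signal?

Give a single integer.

Answer: 0

Derivation:
Input: [5, -3, 4, 7, -1, 5, -2]
Stage 1 (OFFSET 2): 5+2=7, -3+2=-1, 4+2=6, 7+2=9, -1+2=1, 5+2=7, -2+2=0 -> [7, -1, 6, 9, 1, 7, 0]
Stage 2 (AMPLIFY -2): 7*-2=-14, -1*-2=2, 6*-2=-12, 9*-2=-18, 1*-2=-2, 7*-2=-14, 0*-2=0 -> [-14, 2, -12, -18, -2, -14, 0]
Stage 3 (CLIP -6 13): clip(-14,-6,13)=-6, clip(2,-6,13)=2, clip(-12,-6,13)=-6, clip(-18,-6,13)=-6, clip(-2,-6,13)=-2, clip(-14,-6,13)=-6, clip(0,-6,13)=0 -> [-6, 2, -6, -6, -2, -6, 0]
Stage 4 (CLIP -2 4): clip(-6,-2,4)=-2, clip(2,-2,4)=2, clip(-6,-2,4)=-2, clip(-6,-2,4)=-2, clip(-2,-2,4)=-2, clip(-6,-2,4)=-2, clip(0,-2,4)=0 -> [-2, 2, -2, -2, -2, -2, 0]
Stage 5 (CLIP -1 9): clip(-2,-1,9)=-1, clip(2,-1,9)=2, clip(-2,-1,9)=-1, clip(-2,-1,9)=-1, clip(-2,-1,9)=-1, clip(-2,-1,9)=-1, clip(0,-1,9)=0 -> [-1, 2, -1, -1, -1, -1, 0]
Stage 6 (DIFF): s[0]=-1, 2--1=3, -1-2=-3, -1--1=0, -1--1=0, -1--1=0, 0--1=1 -> [-1, 3, -3, 0, 0, 0, 1]
Output sum: 0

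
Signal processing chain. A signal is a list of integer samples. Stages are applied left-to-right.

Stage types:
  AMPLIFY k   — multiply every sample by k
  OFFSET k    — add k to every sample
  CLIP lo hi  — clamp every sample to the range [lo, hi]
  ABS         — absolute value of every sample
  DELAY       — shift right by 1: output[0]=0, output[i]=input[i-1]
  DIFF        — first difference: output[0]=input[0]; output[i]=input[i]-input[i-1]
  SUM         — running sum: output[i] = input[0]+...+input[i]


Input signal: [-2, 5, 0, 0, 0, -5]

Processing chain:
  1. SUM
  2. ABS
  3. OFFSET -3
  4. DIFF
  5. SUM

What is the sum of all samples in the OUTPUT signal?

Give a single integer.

Answer: -2

Derivation:
Input: [-2, 5, 0, 0, 0, -5]
Stage 1 (SUM): sum[0..0]=-2, sum[0..1]=3, sum[0..2]=3, sum[0..3]=3, sum[0..4]=3, sum[0..5]=-2 -> [-2, 3, 3, 3, 3, -2]
Stage 2 (ABS): |-2|=2, |3|=3, |3|=3, |3|=3, |3|=3, |-2|=2 -> [2, 3, 3, 3, 3, 2]
Stage 3 (OFFSET -3): 2+-3=-1, 3+-3=0, 3+-3=0, 3+-3=0, 3+-3=0, 2+-3=-1 -> [-1, 0, 0, 0, 0, -1]
Stage 4 (DIFF): s[0]=-1, 0--1=1, 0-0=0, 0-0=0, 0-0=0, -1-0=-1 -> [-1, 1, 0, 0, 0, -1]
Stage 5 (SUM): sum[0..0]=-1, sum[0..1]=0, sum[0..2]=0, sum[0..3]=0, sum[0..4]=0, sum[0..5]=-1 -> [-1, 0, 0, 0, 0, -1]
Output sum: -2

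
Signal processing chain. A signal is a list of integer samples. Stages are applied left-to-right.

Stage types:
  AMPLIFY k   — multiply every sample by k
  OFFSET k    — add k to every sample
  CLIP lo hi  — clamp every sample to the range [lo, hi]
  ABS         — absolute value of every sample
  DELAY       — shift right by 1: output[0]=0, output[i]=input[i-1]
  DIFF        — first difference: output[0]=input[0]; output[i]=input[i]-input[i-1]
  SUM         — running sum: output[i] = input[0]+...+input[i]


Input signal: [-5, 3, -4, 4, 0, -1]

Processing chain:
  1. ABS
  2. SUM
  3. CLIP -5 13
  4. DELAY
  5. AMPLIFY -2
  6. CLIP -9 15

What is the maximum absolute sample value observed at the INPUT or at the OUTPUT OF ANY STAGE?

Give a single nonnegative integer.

Answer: 26

Derivation:
Input: [-5, 3, -4, 4, 0, -1] (max |s|=5)
Stage 1 (ABS): |-5|=5, |3|=3, |-4|=4, |4|=4, |0|=0, |-1|=1 -> [5, 3, 4, 4, 0, 1] (max |s|=5)
Stage 2 (SUM): sum[0..0]=5, sum[0..1]=8, sum[0..2]=12, sum[0..3]=16, sum[0..4]=16, sum[0..5]=17 -> [5, 8, 12, 16, 16, 17] (max |s|=17)
Stage 3 (CLIP -5 13): clip(5,-5,13)=5, clip(8,-5,13)=8, clip(12,-5,13)=12, clip(16,-5,13)=13, clip(16,-5,13)=13, clip(17,-5,13)=13 -> [5, 8, 12, 13, 13, 13] (max |s|=13)
Stage 4 (DELAY): [0, 5, 8, 12, 13, 13] = [0, 5, 8, 12, 13, 13] -> [0, 5, 8, 12, 13, 13] (max |s|=13)
Stage 5 (AMPLIFY -2): 0*-2=0, 5*-2=-10, 8*-2=-16, 12*-2=-24, 13*-2=-26, 13*-2=-26 -> [0, -10, -16, -24, -26, -26] (max |s|=26)
Stage 6 (CLIP -9 15): clip(0,-9,15)=0, clip(-10,-9,15)=-9, clip(-16,-9,15)=-9, clip(-24,-9,15)=-9, clip(-26,-9,15)=-9, clip(-26,-9,15)=-9 -> [0, -9, -9, -9, -9, -9] (max |s|=9)
Overall max amplitude: 26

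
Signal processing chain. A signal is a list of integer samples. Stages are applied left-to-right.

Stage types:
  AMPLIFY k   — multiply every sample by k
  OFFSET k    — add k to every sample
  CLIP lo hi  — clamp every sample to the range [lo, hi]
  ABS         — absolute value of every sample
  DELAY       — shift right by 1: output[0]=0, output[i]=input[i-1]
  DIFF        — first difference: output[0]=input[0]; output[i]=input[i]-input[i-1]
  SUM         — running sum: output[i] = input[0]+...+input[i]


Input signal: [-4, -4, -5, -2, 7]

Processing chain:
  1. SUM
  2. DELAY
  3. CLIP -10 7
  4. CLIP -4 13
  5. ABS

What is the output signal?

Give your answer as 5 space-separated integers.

Answer: 0 4 4 4 4

Derivation:
Input: [-4, -4, -5, -2, 7]
Stage 1 (SUM): sum[0..0]=-4, sum[0..1]=-8, sum[0..2]=-13, sum[0..3]=-15, sum[0..4]=-8 -> [-4, -8, -13, -15, -8]
Stage 2 (DELAY): [0, -4, -8, -13, -15] = [0, -4, -8, -13, -15] -> [0, -4, -8, -13, -15]
Stage 3 (CLIP -10 7): clip(0,-10,7)=0, clip(-4,-10,7)=-4, clip(-8,-10,7)=-8, clip(-13,-10,7)=-10, clip(-15,-10,7)=-10 -> [0, -4, -8, -10, -10]
Stage 4 (CLIP -4 13): clip(0,-4,13)=0, clip(-4,-4,13)=-4, clip(-8,-4,13)=-4, clip(-10,-4,13)=-4, clip(-10,-4,13)=-4 -> [0, -4, -4, -4, -4]
Stage 5 (ABS): |0|=0, |-4|=4, |-4|=4, |-4|=4, |-4|=4 -> [0, 4, 4, 4, 4]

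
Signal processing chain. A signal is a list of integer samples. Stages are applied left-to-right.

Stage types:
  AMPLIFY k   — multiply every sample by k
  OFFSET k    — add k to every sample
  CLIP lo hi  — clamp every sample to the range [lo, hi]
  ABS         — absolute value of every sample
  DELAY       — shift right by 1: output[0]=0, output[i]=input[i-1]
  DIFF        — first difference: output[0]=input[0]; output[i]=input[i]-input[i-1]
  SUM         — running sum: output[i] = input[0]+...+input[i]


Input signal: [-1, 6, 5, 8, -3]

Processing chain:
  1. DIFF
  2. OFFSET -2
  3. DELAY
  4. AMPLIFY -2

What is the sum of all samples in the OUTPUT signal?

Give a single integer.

Input: [-1, 6, 5, 8, -3]
Stage 1 (DIFF): s[0]=-1, 6--1=7, 5-6=-1, 8-5=3, -3-8=-11 -> [-1, 7, -1, 3, -11]
Stage 2 (OFFSET -2): -1+-2=-3, 7+-2=5, -1+-2=-3, 3+-2=1, -11+-2=-13 -> [-3, 5, -3, 1, -13]
Stage 3 (DELAY): [0, -3, 5, -3, 1] = [0, -3, 5, -3, 1] -> [0, -3, 5, -3, 1]
Stage 4 (AMPLIFY -2): 0*-2=0, -3*-2=6, 5*-2=-10, -3*-2=6, 1*-2=-2 -> [0, 6, -10, 6, -2]
Output sum: 0

Answer: 0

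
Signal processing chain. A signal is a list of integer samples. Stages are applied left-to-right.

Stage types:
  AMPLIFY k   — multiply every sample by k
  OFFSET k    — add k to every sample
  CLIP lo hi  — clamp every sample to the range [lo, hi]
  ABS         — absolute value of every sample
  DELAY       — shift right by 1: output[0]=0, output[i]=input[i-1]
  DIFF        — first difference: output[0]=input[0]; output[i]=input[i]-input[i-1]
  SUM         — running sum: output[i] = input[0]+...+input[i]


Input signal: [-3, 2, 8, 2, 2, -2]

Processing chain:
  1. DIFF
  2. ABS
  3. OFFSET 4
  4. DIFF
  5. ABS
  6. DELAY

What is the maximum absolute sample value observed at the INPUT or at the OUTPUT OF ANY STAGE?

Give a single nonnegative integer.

Answer: 10

Derivation:
Input: [-3, 2, 8, 2, 2, -2] (max |s|=8)
Stage 1 (DIFF): s[0]=-3, 2--3=5, 8-2=6, 2-8=-6, 2-2=0, -2-2=-4 -> [-3, 5, 6, -6, 0, -4] (max |s|=6)
Stage 2 (ABS): |-3|=3, |5|=5, |6|=6, |-6|=6, |0|=0, |-4|=4 -> [3, 5, 6, 6, 0, 4] (max |s|=6)
Stage 3 (OFFSET 4): 3+4=7, 5+4=9, 6+4=10, 6+4=10, 0+4=4, 4+4=8 -> [7, 9, 10, 10, 4, 8] (max |s|=10)
Stage 4 (DIFF): s[0]=7, 9-7=2, 10-9=1, 10-10=0, 4-10=-6, 8-4=4 -> [7, 2, 1, 0, -6, 4] (max |s|=7)
Stage 5 (ABS): |7|=7, |2|=2, |1|=1, |0|=0, |-6|=6, |4|=4 -> [7, 2, 1, 0, 6, 4] (max |s|=7)
Stage 6 (DELAY): [0, 7, 2, 1, 0, 6] = [0, 7, 2, 1, 0, 6] -> [0, 7, 2, 1, 0, 6] (max |s|=7)
Overall max amplitude: 10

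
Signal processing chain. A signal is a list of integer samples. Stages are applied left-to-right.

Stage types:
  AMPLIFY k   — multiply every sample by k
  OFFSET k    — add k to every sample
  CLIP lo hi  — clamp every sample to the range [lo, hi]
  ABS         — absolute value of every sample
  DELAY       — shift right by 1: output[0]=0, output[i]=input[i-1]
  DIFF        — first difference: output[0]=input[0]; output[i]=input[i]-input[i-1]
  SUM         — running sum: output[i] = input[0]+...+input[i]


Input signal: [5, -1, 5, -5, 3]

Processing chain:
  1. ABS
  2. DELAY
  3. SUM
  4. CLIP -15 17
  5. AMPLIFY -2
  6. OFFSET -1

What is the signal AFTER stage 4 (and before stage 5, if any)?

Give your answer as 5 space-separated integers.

Answer: 0 5 6 11 16

Derivation:
Input: [5, -1, 5, -5, 3]
Stage 1 (ABS): |5|=5, |-1|=1, |5|=5, |-5|=5, |3|=3 -> [5, 1, 5, 5, 3]
Stage 2 (DELAY): [0, 5, 1, 5, 5] = [0, 5, 1, 5, 5] -> [0, 5, 1, 5, 5]
Stage 3 (SUM): sum[0..0]=0, sum[0..1]=5, sum[0..2]=6, sum[0..3]=11, sum[0..4]=16 -> [0, 5, 6, 11, 16]
Stage 4 (CLIP -15 17): clip(0,-15,17)=0, clip(5,-15,17)=5, clip(6,-15,17)=6, clip(11,-15,17)=11, clip(16,-15,17)=16 -> [0, 5, 6, 11, 16]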